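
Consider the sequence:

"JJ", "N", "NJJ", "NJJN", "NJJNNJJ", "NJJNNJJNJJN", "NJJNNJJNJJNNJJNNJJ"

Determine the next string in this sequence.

This is a Fibonacci-style word recurrence s(k) = s(k−1)·s(k−2): e.g. N·JJ = NJJ.
The next term joins NJJNNJJNJJNNJJNNJJ and NJJNNJJNJJN.

NJJNNJJNJJNNJJNNJJNJJNNJJNJJN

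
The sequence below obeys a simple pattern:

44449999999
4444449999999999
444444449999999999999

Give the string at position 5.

4444444444449999999999999999999

The n-th term is 2n 4's then 3n+1 9's, where the shown terms are n = 2, 3, 4.
At n = 6 the blocks have lengths 12, 19.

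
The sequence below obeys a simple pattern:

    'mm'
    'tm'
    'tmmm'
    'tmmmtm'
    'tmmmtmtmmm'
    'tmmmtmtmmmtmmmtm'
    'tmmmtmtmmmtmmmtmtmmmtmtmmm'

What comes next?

Each term (from the third on) is the previous term followed by the one before it: term 3 = tm·mm = tmmm.
The next term joins tmmmtmtmmmtmmmtmtmmmtmtmmm and tmmmtmtmmmtmmmtm.

tmmmtmtmmmtmmmtmtmmmtmtmmmtmmmtmtmmmtmmmtm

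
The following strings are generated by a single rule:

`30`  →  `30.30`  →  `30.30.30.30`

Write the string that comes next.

Each string is two copies of the previous one joined by '.'.
So the next term is two copies of 30.30.30.30 with '.' between the halves.

30.30.30.30.30.30.30.30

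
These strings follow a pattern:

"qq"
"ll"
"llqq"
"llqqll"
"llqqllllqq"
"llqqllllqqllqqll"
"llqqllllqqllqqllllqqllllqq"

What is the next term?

Each term (from the third on) is the previous term followed by the one before it: term 3 = ll·qq = llqq.
Continuing: llqqllllqqllqqllllqqllllqq · llqqllllqqllqqll gives term 8.

llqqllllqqllqqllllqqllllqqllqqllllqqllqqll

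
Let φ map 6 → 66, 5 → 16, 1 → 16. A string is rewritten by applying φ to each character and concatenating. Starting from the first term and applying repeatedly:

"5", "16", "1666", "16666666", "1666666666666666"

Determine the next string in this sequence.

Rewriting the 16 symbols of 1666666666666666 one by one yields 16 66 66 66 66 66 66 66 66 66 66 66 66 66 66 66; concatenated:

16666666666666666666666666666666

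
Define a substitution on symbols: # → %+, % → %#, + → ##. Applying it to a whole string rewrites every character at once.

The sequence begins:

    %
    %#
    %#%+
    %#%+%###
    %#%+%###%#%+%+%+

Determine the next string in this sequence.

%#%+%###%#%+%+%+%#%+%###%###%###

Applying the rule to each of the 16 symbols of %#%+%###%#%+%+%+ gives the pieces %# %+ %# ## %# %+ %+ %+ %# %+ %# ## %# ## %# ##, which concatenate to the answer.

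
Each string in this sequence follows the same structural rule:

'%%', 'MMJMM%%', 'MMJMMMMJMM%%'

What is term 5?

MMJMMMMJMMMMJMMMMJMM%%

The strings grow by a fixed prefix MMJMM each time.
From MMJMMMMJMM%%, 2 further steps: MMJMMMMJMM%% → MMJMMMMJMMMMJMM%% → (answer).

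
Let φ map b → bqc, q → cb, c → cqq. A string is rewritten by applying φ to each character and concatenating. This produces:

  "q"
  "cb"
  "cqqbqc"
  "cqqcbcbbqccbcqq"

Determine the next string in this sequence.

φ(cqqcbcbbqccbcqq) expands symbol-by-symbol to cqq cb cb cqq bqc cqq bqc bqc cb cqq cqq bqc cqq cb cb; joining the 15 pieces gives the next term.

cqqcbcbcqqbqccqqbqcbqccbcqqcqqbqccqqcbcb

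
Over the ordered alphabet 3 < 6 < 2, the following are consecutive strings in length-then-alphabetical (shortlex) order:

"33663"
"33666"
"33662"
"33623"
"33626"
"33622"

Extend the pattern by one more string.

33233

Find the rightmost character of 33622 below 2, bump it to the next letter, and reset everything to its right to 3.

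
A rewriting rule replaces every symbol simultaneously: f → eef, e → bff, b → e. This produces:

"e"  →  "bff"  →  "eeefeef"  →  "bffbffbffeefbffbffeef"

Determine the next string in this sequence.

eeefeefeeefeefeeefeefbffbffeefeeefeefeeefeefbffbffeef

φ(bffbffbffeefbffbffeef) expands symbol-by-symbol to e eef eef e eef eef e eef eef bff bff eef e eef eef e eef eef bff bff eef; joining the 21 pieces gives the next term.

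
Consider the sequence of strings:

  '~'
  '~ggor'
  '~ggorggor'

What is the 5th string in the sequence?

Each term is the previous one with ggor appended.
From ~ggorggor, 2 further steps: ~ggorggor → ~ggorggorggor → (answer).

~ggorggorggorggor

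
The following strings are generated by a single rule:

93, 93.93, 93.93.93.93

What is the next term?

s(k+1) = s(k)·.·s(k) — each term doubles the last with '.' between the halves.
Doubling 93.93.93.93 with '.' between the halves:

93.93.93.93.93.93.93.93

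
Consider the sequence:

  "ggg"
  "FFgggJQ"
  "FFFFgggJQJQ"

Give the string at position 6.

FFFFFFFFFFgggJQJQJQJQJQ

Each term wraps the previous one in FF on the left and JQ on the right.
From FFFFgggJQJQ, 3 further steps: FFFFgggJQJQ → FFFFFFgggJQJQJQ → FFFFFFFFgggJQJQJQJQ → (answer).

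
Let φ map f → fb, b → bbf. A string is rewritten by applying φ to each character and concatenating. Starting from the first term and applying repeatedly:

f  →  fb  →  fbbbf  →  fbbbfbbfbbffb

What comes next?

Rewriting the 13 symbols of fbbbfbbfbbffb one by one yields fb bbf bbf bbf fb bbf bbf fb bbf bbf fb fb bbf; concatenated:

fbbbfbbfbbffbbbfbbffbbbfbbffbfbbbf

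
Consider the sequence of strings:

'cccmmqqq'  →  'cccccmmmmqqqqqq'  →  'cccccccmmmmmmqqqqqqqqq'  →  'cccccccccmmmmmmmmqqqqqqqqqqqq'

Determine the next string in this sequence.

Reading off run lengths: c runs 3, 5, 7, 9; m runs 2, 4, 6, 8; q runs 3, 6, 9, 12 — each is linear in n (n = 1, 2, …).
At n = 5 the blocks have lengths 11, 10, 15.

cccccccccccmmmmmmmmmmqqqqqqqqqqqqqqq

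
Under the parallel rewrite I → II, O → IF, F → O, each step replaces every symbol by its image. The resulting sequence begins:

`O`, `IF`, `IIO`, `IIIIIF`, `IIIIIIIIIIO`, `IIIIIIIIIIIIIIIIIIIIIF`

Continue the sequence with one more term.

φ(IIIIIIIIIIIIIIIIIIIIIF) expands symbol-by-symbol to II II II II II II II II II II II II II II II II II II II II II O; joining the 22 pieces gives the next term.

IIIIIIIIIIIIIIIIIIIIIIIIIIIIIIIIIIIIIIIIIIO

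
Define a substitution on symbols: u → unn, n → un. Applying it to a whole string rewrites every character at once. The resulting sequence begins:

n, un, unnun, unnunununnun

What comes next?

unnunununnununnununnunununnun

Rewriting each symbol of unnunununnun: u→unn, n→un, n→un, u→unn, n→un, u→unn, n→un, u→unn, n→un, n→un, u→unn, n→un, which concatenates to unn un un unn un unn un unn un un unn un.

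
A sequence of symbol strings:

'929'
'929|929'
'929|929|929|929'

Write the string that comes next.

Every step duplicates the string with '|' between the halves.
So the next term is two copies of 929|929|929|929 with '|' between the halves.

929|929|929|929|929|929|929|929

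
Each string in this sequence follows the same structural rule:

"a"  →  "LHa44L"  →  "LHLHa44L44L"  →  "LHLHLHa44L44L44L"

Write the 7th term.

Every step adds LH to the front and 44L to the end of the previous string.
From LHLHLHa44L44L44L, 3 further steps: LHLHLHa44L44L44L → LHLHLHLHa44L44L44L44L → LHLHLHLHLHa44L44L44L44L44L → (answer).

LHLHLHLHLHLHa44L44L44L44L44L44L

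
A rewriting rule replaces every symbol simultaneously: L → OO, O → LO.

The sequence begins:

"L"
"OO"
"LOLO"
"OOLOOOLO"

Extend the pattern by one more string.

Expanding OOLOOOLO: O→LO, O→LO, L→OO, O→LO, O→LO, O→LO, L→OO, O→LO. Concatenated: LO LO OO LO LO LO OO LO.

LOLOOOLOLOLOOOLO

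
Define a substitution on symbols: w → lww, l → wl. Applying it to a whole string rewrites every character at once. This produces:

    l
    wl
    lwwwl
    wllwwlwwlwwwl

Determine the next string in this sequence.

lwwwlwllwwlwwwllwwlwwwllwwlwwlwwwl

Applying the rule to each of the 13 symbols of wllwwlwwlwwwl gives the pieces lww wl wl lww lww wl lww lww wl lww lww lww wl, which concatenate to the answer.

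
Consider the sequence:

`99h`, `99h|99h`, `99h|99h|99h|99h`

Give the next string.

99h|99h|99h|99h|99h|99h|99h|99h

s(k+1) = s(k)·|·s(k) — each term doubles the last with '|' between the halves.
One more doubling of 99h|99h|99h|99h gives the answer.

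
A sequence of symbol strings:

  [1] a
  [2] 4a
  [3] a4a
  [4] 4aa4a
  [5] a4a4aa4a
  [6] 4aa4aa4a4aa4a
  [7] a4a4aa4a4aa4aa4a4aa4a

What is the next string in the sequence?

This is a Fibonacci-style word recurrence s(k) = s(k−2)·s(k−1): e.g. a·4a = a4a.
So term 8 is 4aa4aa4a4aa4a·a4a4aa4a4aa4aa4a4aa4a.

4aa4aa4a4aa4aa4a4aa4a4aa4aa4a4aa4a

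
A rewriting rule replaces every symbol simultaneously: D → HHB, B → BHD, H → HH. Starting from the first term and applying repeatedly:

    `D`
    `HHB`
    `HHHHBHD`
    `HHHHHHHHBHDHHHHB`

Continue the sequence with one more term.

Replace each of the 16 characters of HHHHHHHHBHDHHHHB in place — HH HH HH HH HH HH HH HH BHD HH HHB HH HH HH HH BHD — and concatenate.

HHHHHHHHHHHHHHHHBHDHHHHBHHHHHHHHBHD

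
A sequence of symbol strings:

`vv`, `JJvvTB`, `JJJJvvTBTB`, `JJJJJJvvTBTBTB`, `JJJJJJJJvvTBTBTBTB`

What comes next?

Every step adds JJ to the front and TB to the end of the previous string.
Applying this once more to JJJJJJJJvvTBTBTBTB:

JJJJJJJJJJvvTBTBTBTBTB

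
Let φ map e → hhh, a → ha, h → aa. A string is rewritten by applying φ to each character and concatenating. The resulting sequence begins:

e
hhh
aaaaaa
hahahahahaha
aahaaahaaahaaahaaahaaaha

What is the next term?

hahaaahahahaaahahahaaahahahaaahahahaaahahahaaaha

Applying the rule to each of the 24 symbols of aahaaahaaahaaahaaahaaaha gives the pieces ha ha aa ha ha ha aa ha ha ha aa ha ha ha aa ha ha ha aa ha ha ha aa ha, which concatenate to the answer.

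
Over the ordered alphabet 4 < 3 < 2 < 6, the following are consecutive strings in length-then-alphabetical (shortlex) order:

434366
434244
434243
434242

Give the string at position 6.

434234

Stepping forward 2 times from 434242: 434242 → 434246, then the target.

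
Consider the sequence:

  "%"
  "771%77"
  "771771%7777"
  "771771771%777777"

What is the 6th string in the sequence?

Every step adds 771 to the front and 77 to the end of the previous string.
From 771771771%777777, 2 further steps: 771771771%777777 → 771771771771%77777777 → (answer).

771771771771771%7777777777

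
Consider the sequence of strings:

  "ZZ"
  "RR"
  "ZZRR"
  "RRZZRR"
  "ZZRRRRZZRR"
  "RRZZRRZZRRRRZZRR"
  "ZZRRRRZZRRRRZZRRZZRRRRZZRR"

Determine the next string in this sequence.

RRZZRRZZRRRRZZRRZZRRRRZZRRRRZZRRZZRRRRZZRR

This is a Fibonacci-style word recurrence s(k) = s(k−2)·s(k−1): e.g. ZZ·RR = ZZRR.
So term 8 is RRZZRRZZRRRRZZRR·ZZRRRRZZRRRRZZRRZZRRRRZZRR.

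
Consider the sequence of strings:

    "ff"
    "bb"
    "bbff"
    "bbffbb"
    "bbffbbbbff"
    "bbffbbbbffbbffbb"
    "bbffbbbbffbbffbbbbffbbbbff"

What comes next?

bbffbbbbffbbffbbbbffbbbbffbbffbbbbffbbffbb

This is a Fibonacci-style word recurrence s(k) = s(k−1)·s(k−2): e.g. bb·ff = bbff.
The next term joins bbffbbbbffbbffbbbbffbbbbff and bbffbbbbffbbffbb.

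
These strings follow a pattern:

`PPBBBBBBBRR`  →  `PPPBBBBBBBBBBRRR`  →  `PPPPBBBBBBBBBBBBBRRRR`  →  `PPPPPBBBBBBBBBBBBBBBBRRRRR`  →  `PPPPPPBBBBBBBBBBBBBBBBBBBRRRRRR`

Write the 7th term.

PPPPPPPPBBBBBBBBBBBBBBBBBBBBBBBBBRRRRRRRR

Reading off run lengths: P runs 2, 3, 4, 5, 6; B runs 7, 10, 13, 16, 19; R runs 2, 3, 4, 5, 6 — each is linear in n, where the shown terms are n = 2, 3, 4, 5, 6.
Setting n = 8 gives 8, 25, 8 characters in each block.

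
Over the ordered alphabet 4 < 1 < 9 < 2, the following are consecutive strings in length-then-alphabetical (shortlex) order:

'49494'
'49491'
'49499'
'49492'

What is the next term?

49424

Find the rightmost character of 49492 below 2, bump it to the next letter, and reset everything to its right to 4.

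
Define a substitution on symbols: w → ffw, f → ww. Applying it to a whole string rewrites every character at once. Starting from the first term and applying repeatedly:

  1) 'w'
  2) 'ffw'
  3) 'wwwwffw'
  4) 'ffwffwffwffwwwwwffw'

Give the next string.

φ(ffwffwffwffwwwwwffw) expands symbol-by-symbol to ww ww ffw ww ww ffw ww ww ffw ww ww ffw ffw ffw ffw ffw ww ww ffw; joining the 19 pieces gives the next term.

wwwwffwwwwwffwwwwwffwwwwwffwffwffwffwffwwwwwffw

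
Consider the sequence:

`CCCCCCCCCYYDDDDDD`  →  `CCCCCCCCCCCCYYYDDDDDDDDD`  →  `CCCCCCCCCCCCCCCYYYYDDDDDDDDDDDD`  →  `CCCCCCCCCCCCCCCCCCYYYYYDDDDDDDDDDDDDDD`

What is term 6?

CCCCCCCCCCCCCCCCCCCCCCCCYYYYYYYDDDDDDDDDDDDDDDDDDDDD

The n-th term is 3n+3 C's then n Y's then 3n D's, where the shown terms are n = 2, 3, 4, 5.
Setting n = 7 gives 24, 7, 21 characters in each block.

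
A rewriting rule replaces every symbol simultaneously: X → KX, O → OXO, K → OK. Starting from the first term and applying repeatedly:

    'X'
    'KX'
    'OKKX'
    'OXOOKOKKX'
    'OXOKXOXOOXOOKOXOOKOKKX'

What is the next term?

OXOKXOXOOKKXOXOKXOXOOXOKXOXOOXOOKOXOKXOXOOXOOKOXOOKOKKX

φ(OXOKXOXOOXOOKOXOOKOKKX) expands symbol-by-symbol to OXO KX OXO OK KX OXO KX OXO OXO KX OXO OXO OK OXO KX OXO OXO OK OXO OK OK KX; joining the 22 pieces gives the next term.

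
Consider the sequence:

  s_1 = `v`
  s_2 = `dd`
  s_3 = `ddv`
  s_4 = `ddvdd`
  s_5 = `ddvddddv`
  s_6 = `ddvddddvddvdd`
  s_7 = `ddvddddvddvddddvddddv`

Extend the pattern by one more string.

ddvddddvddvddddvddddvddvddddvddvdd

From term 3 onward, concatenate the last term with the second-to-last: dd·v = ddv, ddv·dd = ddvdd, …
Continuing: ddvddddvddvddddvddddv · ddvddddvddvdd gives term 8.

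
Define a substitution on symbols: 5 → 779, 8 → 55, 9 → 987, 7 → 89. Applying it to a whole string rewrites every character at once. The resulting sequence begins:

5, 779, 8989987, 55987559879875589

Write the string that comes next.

77977998755897797799875589987558977977955987

Replace each of the 17 characters of 55987559879875589 in place — 779 779 987 55 89 779 779 987 55 89 987 55 89 779 779 55 987 — and concatenate.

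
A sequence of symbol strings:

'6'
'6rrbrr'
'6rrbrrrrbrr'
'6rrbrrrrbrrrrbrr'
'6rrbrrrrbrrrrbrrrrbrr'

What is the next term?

6rrbrrrrbrrrrbrrrrbrrrrbrr

The strings grow by a fixed suffix rrbrr each time.
So the next term is 6rrbrrrrbrrrrbrrrrbrr·rrbrr.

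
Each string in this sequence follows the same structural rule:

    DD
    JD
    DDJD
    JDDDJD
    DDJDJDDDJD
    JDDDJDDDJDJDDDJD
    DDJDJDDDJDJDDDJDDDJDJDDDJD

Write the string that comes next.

From term 3 onward, concatenate the second-to-last term with the last: DD·JD = DDJD, JD·DDJD = JDDDJD, …
The next term joins JDDDJDDDJDJDDDJD and DDJDJDDDJDJDDDJDDDJDJDDDJD.

JDDDJDDDJDJDDDJDDDJDJDDDJDJDDDJDDDJDJDDDJD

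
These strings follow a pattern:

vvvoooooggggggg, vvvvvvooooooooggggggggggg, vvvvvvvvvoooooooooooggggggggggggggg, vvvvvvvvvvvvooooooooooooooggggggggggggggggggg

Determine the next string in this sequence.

Reading off run lengths: v runs 3, 6, 9, 12; o runs 5, 8, 11, 14; g runs 7, 11, 15, 19 — each is linear in n (n = 1, 2, …).
Setting n = 5 gives 15, 17, 23 characters in each block.

vvvvvvvvvvvvvvvoooooooooooooooooggggggggggggggggggggggg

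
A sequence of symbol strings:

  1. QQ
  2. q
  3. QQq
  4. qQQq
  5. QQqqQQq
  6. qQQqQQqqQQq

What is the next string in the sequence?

QQqqQQqqQQqQQqqQQq

Each term (from the third on) is the two preceding terms concatenated in order: term 3 = QQ·q = QQq.
The next term joins QQqqQQq and qQQqQQqqQQq.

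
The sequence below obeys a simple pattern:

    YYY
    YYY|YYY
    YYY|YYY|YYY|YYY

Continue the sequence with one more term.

s(k+1) = s(k)·|·s(k) — each term doubles the last with '|' between the halves.
So the next term is two copies of YYY|YYY|YYY|YYY with '|' between the halves.

YYY|YYY|YYY|YYY|YYY|YYY|YYY|YYY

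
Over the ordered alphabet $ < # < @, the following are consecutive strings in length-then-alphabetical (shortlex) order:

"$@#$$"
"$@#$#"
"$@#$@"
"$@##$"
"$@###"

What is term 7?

Stepping forward 2 times from $@###: $@### → $@##@, then the target.

$@#@$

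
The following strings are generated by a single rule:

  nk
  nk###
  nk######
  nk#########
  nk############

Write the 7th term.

The strings grow by a fixed suffix ### each time.
From nk############, 2 further steps: nk############ → nk############### → (answer).

nk##################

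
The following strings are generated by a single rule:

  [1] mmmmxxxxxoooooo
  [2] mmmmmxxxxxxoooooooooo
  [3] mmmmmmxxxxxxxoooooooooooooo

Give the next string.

Reading off run lengths: m runs 4, 5, 6; x runs 5, 6, 7; o runs 6, 10, 14 — each is linear in n, where the shown terms are n = 2, 3, 4.
Setting n = 5 gives 7, 8, 18 characters in each block.

mmmmmmmxxxxxxxxoooooooooooooooooo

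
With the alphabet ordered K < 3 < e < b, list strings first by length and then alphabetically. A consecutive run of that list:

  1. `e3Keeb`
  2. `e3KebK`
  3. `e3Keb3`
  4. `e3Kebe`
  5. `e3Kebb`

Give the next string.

e3KbKK

The successor of e3Kebb increments the rightmost position that isn't already b and resets every position after it to K.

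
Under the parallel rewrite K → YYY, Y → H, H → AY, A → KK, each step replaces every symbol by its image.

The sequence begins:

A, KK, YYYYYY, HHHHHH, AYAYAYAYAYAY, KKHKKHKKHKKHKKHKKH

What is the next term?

Applying the rule to each of the 18 symbols of KKHKKHKKHKKHKKHKKH gives the pieces YYY YYY AY YYY YYY AY YYY YYY AY YYY YYY AY YYY YYY AY YYY YYY AY, which concatenate to the answer.

YYYYYYAYYYYYYYAYYYYYYYAYYYYYYYAYYYYYYYAYYYYYYYAY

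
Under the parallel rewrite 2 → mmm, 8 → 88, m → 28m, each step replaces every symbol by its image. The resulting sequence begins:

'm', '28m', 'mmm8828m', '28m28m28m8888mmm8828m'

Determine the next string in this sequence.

Rewriting the 21 symbols of 28m28m28m8888mmm8828m one by one yields mmm 88 28m mmm 88 28m mmm 88 28m 88 88 88 88 28m 28m 28m 88 88 mmm 88 28m; concatenated:

mmm8828mmmm8828mmmm8828m8888888828m28m28m8888mmm8828m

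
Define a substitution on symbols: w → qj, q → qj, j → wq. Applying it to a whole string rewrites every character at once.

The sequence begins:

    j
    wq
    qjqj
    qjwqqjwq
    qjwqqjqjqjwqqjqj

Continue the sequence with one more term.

Replace each of the 16 characters of qjwqqjqjqjwqqjqj in place — qj wq qj qj qj wq qj wq qj wq qj qj qj wq qj wq — and concatenate.

qjwqqjqjqjwqqjwqqjwqqjqjqjwqqjwq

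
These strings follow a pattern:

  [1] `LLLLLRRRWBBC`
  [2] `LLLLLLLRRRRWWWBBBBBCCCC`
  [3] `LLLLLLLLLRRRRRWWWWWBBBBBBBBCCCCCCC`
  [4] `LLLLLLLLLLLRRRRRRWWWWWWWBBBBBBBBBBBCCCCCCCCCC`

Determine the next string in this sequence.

LLLLLLLLLLLLLRRRRRRRWWWWWWWWWBBBBBBBBBBBBBBCCCCCCCCCCCCC

The n-th term is 2n+3 L's then n+2 R's then 2n-1 W's then 3n-1 B's then 3n-2 C's (n = 1, 2, …).
At n = 5 the blocks have lengths 13, 7, 9, 14, 13.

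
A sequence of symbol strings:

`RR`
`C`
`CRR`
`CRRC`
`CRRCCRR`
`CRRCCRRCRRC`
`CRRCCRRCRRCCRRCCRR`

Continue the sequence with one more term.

CRRCCRRCRRCCRRCCRRCRRCCRRCRRC

From term 3 onward, concatenate the last term with the second-to-last: C·RR = CRR, CRR·C = CRRC, …
Continuing: CRRCCRRCRRCCRRCCRR · CRRCCRRCRRC gives term 8.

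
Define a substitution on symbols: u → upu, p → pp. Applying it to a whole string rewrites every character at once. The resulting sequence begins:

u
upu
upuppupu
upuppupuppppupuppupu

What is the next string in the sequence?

upuppupuppppupuppupuppppppppupuppupuppppupuppupu

Replace each of the 20 characters of upuppupuppppupuppupu in place — upu pp upu pp pp upu pp upu pp pp pp pp upu pp upu pp pp upu pp upu — and concatenate.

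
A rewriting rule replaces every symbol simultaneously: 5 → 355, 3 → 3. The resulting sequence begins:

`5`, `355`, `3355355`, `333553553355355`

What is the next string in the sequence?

Replace each of the 15 characters of 333553553355355 in place — 3 3 3 355 355 3 355 355 3 3 355 355 3 355 355 — and concatenate.

3333553553355355333553553355355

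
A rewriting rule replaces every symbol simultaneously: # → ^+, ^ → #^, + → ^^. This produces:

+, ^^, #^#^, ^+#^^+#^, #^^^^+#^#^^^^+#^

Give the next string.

Rewriting the 16 symbols of #^^^^+#^#^^^^+#^ one by one yields ^+ #^ #^ #^ #^ ^^ ^+ #^ ^+ #^ #^ #^ #^ ^^ ^+ #^; concatenated:

^+#^#^#^#^^^^+#^^+#^#^#^#^^^^+#^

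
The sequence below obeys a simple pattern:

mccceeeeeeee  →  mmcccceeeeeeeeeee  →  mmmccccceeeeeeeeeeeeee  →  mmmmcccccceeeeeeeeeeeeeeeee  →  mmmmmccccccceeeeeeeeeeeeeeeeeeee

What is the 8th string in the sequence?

mmmmmmmmcccccccccceeeeeeeeeeeeeeeeeeeeeeeeeeeee

Term n consists of n-2 m's, followed by n c's, followed by 3n-1 e's, where the shown terms are n = 3, 4, 5, 6, 7.
Setting n = 10 gives 8, 10, 29 characters in each block.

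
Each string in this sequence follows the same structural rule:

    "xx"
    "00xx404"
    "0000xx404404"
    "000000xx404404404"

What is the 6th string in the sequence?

s(k+1) = 00·s(k)·404, so each term gains 00 as a prefix and 404 as a suffix.
From 000000xx404404404, 2 further steps: 000000xx404404404 → 00000000xx404404404404 → (answer).

0000000000xx404404404404404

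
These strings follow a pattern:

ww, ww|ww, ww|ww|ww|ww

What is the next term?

ww|ww|ww|ww|ww|ww|ww|ww

Every step duplicates the string with '|' between the halves.
One more doubling of ww|ww|ww|ww gives the answer.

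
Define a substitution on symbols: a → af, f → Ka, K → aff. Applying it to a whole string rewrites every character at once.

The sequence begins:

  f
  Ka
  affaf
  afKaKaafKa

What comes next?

Expanding afKaKaafKa: a→af, f→Ka, K→aff, a→af, K→aff, a→af, a→af, f→Ka, K→aff, a→af. Concatenated: af Ka aff af aff af af Ka aff af.

afKaaffafaffafafKaaffaf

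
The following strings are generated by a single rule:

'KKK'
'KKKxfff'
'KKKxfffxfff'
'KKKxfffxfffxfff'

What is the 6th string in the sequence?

KKKxfffxfffxfffxfffxfff

Every step adds xfff to the end: s(k+1) = s(k)·xfff.
From KKKxfffxfffxfff, 2 further steps: KKKxfffxfffxfff → KKKxfffxfffxfffxfff → (answer).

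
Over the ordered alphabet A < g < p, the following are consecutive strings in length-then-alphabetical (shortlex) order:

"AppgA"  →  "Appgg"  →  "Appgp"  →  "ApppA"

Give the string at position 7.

Continuing the enumeration 3 steps past ApppA: ApppA → Apppg → Apppp → (answer).

gAAAA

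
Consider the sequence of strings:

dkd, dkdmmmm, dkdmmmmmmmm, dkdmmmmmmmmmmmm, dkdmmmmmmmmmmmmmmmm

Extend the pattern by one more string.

Every step adds mmmm to the end: s(k+1) = s(k)·mmmm.
Applying this once more to dkdmmmmmmmmmmmmmmmm:

dkdmmmmmmmmmmmmmmmmmmmm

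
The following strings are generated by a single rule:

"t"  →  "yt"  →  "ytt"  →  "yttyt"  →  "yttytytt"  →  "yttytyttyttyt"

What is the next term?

This is a Fibonacci-style word recurrence s(k) = s(k−1)·s(k−2): e.g. yt·t = ytt.
Continuing: yttytyttyttyt · yttytytt gives term 7.

yttytyttyttytyttytytt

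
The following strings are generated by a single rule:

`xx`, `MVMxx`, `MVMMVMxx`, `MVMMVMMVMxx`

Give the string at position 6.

Every step adds MVM at the front: s(k+1) = MVM·s(k).
From MVMMVMMVMxx, 2 further steps: MVMMVMMVMxx → MVMMVMMVMMVMxx → (answer).

MVMMVMMVMMVMMVMxx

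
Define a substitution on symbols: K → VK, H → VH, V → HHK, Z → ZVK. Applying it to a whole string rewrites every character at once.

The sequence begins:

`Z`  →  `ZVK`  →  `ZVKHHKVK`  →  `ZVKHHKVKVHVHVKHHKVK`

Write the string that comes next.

ZVKHHKVKVHVHVKHHKVKHHKVHHHKVHHHKVKVHVHVKHHKVK

Replace each of the 19 characters of ZVKHHKVKVHVHVKHHKVK in place — ZVK HHK VK VH VH VK HHK VK HHK VH HHK VH HHK VK VH VH VK HHK VK — and concatenate.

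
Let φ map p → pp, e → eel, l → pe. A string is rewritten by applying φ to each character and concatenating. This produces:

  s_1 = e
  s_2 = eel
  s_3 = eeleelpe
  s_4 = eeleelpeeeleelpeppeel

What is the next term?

eeleelpeeeleelpeppeeleeleelpeeeleelpeppeelppppeeleelpe

Replace each of the 21 characters of eeleelpeeeleelpeppeel in place — eel eel pe eel eel pe pp eel eel eel pe eel eel pe pp eel pp pp eel eel pe — and concatenate.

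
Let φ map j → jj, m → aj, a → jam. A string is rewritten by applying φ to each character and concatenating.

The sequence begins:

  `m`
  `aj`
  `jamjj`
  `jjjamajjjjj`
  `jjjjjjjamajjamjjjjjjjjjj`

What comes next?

Rewriting the 24 symbols of jjjjjjjamajjamjjjjjjjjjj one by one yields jj jj jj jj jj jj jj jam aj jam jj jj jam aj jj jj jj jj jj jj jj jj jj jj; concatenated:

jjjjjjjjjjjjjjjamajjamjjjjjamajjjjjjjjjjjjjjjjjjjjj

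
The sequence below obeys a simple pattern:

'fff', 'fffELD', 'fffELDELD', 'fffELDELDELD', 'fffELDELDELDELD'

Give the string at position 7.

Every step adds ELD to the end: s(k+1) = s(k)·ELD.
From fffELDELDELDELD, 2 further steps: fffELDELDELDELD → fffELDELDELDELDELD → (answer).

fffELDELDELDELDELDELD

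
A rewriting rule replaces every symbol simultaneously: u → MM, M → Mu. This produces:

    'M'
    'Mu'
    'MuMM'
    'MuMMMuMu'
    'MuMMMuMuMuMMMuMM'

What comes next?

MuMMMuMuMuMMMuMMMuMMMuMuMuMMMuMu

φ(MuMMMuMuMuMMMuMM) expands symbol-by-symbol to Mu MM Mu Mu Mu MM Mu MM Mu MM Mu Mu Mu MM Mu Mu; joining the 16 pieces gives the next term.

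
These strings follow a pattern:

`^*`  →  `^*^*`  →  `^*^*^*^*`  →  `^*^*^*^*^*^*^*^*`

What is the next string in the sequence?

Every step duplicates the string.
Doubling ^*^*^*^*^*^*^*^*:

^*^*^*^*^*^*^*^*^*^*^*^*^*^*^*^*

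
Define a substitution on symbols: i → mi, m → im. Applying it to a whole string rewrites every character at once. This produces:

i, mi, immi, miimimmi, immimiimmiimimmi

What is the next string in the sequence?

Applying the rule to each of the 16 symbols of immimiimmiimimmi gives the pieces mi im im mi im mi mi im im mi mi im mi im im mi, which concatenate to the answer.

miimimmiimmimiimimmimiimmiimimmi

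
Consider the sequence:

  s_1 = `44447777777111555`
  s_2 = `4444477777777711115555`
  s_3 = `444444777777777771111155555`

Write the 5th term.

4444444477777777777777711111115555555

Each string has the form 4^{n+1} 7^{2n+1} 1^{n} 5^{n}, where the shown terms are n = 3, 4, 5.
Setting n = 7 gives 8, 15, 7, 7 characters in each block.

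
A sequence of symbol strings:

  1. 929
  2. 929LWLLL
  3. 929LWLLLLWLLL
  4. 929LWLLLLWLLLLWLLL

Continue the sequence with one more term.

The strings grow by a fixed suffix LWLLL each time.
Applying this once more to 929LWLLLLWLLLLWLLL:

929LWLLLLWLLLLWLLLLWLLL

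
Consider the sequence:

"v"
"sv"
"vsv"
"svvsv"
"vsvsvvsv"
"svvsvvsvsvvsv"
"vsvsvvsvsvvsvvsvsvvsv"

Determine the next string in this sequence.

svvsvvsvsvvsvvsvsvvsvsvvsvvsvsvvsv

This is a Fibonacci-style word recurrence s(k) = s(k−2)·s(k−1): e.g. v·sv = vsv.
The next term joins svvsvvsvsvvsv and vsvsvvsvsvvsvvsvsvvsv.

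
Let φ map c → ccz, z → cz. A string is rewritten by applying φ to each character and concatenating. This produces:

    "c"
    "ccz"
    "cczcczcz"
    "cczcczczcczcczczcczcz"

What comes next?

Applying the rule to each of the 21 symbols of cczcczczcczcczczcczcz gives the pieces ccz ccz cz ccz ccz cz ccz cz ccz ccz cz ccz ccz cz ccz cz ccz ccz cz ccz cz, which concatenate to the answer.

cczcczczcczcczczcczczcczcczczcczcczczcczczcczcczczcczcz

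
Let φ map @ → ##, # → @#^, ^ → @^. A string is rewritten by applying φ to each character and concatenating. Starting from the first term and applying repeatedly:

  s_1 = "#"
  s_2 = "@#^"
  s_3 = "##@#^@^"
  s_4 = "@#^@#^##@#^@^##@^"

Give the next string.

Rewriting the 17 symbols of @#^@#^##@#^@^##@^ one by one yields ## @#^ @^ ## @#^ @^ @#^ @#^ ## @#^ @^ ## @^ @#^ @#^ ## @^; concatenated:

##@#^@^##@#^@^@#^@#^##@#^@^##@^@#^@#^##@^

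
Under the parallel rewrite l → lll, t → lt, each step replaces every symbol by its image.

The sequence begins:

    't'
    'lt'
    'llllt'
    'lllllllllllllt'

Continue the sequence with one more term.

Applying the rule to each of the 14 symbols of lllllllllllllt gives the pieces lll lll lll lll lll lll lll lll lll lll lll lll lll lt, which concatenate to the answer.

llllllllllllllllllllllllllllllllllllllllt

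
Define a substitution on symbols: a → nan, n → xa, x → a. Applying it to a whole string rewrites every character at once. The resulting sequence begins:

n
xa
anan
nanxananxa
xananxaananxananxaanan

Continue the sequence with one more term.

Replace each of the 22 characters of xananxaananxananxaanan in place — a nan xa nan xa a nan nan xa nan xa a nan xa nan xa a nan nan xa nan xa — and concatenate.

ananxananxaanannanxananxaananxananxaanannanxananxa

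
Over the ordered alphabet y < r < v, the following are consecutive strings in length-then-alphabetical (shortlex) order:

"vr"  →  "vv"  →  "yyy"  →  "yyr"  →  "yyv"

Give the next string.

The successor of yyv increments the rightmost position that isn't already v and resets every position after it to y.

yry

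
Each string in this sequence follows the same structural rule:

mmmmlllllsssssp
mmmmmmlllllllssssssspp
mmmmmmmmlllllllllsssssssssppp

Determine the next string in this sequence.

mmmmmmmmmmlllllllllllssssssssssspppp

Each string has the form m^{2n} l^{2n+1} s^{2n+1} p^{n-1}, where the shown terms are n = 2, 3, 4.
For the next term, n = 5, so the run lengths are 10, 11, 11, 4.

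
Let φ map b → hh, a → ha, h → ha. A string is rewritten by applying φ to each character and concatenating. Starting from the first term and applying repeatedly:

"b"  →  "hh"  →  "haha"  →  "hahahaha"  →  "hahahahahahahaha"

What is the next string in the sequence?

Applying the rule to each of the 16 symbols of hahahahahahahaha gives the pieces ha ha ha ha ha ha ha ha ha ha ha ha ha ha ha ha, which concatenate to the answer.

hahahahahahahahahahahahahahahaha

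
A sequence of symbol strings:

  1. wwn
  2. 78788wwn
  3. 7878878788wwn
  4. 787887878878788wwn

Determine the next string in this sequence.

78788787887878878788wwn

Every step adds 78788 at the front: s(k+1) = 78788·s(k).
So the next term is 78788·787887878878788wwn.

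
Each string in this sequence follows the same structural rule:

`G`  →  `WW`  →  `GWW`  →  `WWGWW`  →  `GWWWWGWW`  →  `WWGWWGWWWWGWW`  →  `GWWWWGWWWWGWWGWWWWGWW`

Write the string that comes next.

This is a Fibonacci-style word recurrence s(k) = s(k−2)·s(k−1): e.g. G·WW = GWW.
The next term joins WWGWWGWWWWGWW and GWWWWGWWWWGWWGWWWWGWW.

WWGWWGWWWWGWWGWWWWGWWWWGWWGWWWWGWW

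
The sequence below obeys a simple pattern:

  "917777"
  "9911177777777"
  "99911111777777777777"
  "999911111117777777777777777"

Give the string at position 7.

999999911111111111117777777777777777777777777777

Term n consists of n 9's, followed by 2n-1 1's, followed by 4n 7's (n = 1, 2, …).
Setting n = 7 gives 7, 13, 28 characters in each block.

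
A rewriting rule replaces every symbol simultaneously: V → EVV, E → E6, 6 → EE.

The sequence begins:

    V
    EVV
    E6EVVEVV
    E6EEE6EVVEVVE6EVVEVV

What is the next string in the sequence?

E6EEE6E6E6EEE6EVVEVVE6EVVEVVE6EEE6EVVEVVE6EVVEVV

Replace each of the 20 characters of E6EEE6EVVEVVE6EVVEVV in place — E6 EE E6 E6 E6 EE E6 EVV EVV E6 EVV EVV E6 EE E6 EVV EVV E6 EVV EVV — and concatenate.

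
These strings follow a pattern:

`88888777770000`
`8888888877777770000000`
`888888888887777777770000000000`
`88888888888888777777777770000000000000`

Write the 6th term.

Reading off run lengths: 8 runs 5, 8, 11, 14; 7 runs 5, 7, 9, 11; 0 runs 4, 7, 10, 13 — each is linear in n (n = 1, 2, …).
At n = 6 the blocks have lengths 20, 15, 19.

888888888888888888887777777777777770000000000000000000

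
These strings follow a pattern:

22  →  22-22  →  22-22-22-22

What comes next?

22-22-22-22-22-22-22-22

s(k+1) = s(k)·-·s(k) — each term doubles the last with '-' between the halves.
So the next term is two copies of 22-22-22-22 with '-' between the halves.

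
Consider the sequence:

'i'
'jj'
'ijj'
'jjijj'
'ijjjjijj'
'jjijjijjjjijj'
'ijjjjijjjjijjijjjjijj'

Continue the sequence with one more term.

jjijjijjjjijjijjjjijjjjijjijjjjijj

From term 3 onward, concatenate the second-to-last term with the last: i·jj = ijj, jj·ijj = jjijj, …
So term 8 is jjijjijjjjijj·ijjjjijjjjijjijjjjijj.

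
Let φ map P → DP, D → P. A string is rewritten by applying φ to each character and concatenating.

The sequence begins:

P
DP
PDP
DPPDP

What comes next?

Apply φ to DPPDP symbol by symbol: D→P, P→DP, P→DP, D→P, P→DP; joined: P DP DP P DP.

PDPDPPDP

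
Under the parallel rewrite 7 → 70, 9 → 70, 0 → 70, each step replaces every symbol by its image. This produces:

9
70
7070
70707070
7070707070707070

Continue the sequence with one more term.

φ(7070707070707070) expands symbol-by-symbol to 70 70 70 70 70 70 70 70 70 70 70 70 70 70 70 70; joining the 16 pieces gives the next term.

70707070707070707070707070707070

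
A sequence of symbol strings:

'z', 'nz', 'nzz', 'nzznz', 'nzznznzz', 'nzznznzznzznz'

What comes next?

This is a Fibonacci-style word recurrence s(k) = s(k−1)·s(k−2): e.g. nz·z = nzz.
The next term joins nzznznzznzznz and nzznznzz.

nzznznzznzznznzznznzz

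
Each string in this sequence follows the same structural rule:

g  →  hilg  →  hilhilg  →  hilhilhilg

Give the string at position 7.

Every step adds hil at the front: s(k+1) = hil·s(k).
From hilhilhilg, 3 further steps: hilhilhilg → hilhilhilhilg → hilhilhilhilhilg → (answer).

hilhilhilhilhilhilg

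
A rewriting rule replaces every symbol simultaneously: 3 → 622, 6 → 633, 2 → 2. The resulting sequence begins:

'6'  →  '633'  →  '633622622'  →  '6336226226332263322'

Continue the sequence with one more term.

Rewriting the 19 symbols of 6336226226332263322 one by one yields 633 622 622 633 2 2 633 2 2 633 622 622 2 2 633 622 622 2 2; concatenated:

63362262263322633226336226222263362262222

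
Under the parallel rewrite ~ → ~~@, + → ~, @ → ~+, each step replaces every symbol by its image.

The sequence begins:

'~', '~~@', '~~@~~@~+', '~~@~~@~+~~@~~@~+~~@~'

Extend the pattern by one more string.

Rewriting the 20 symbols of ~~@~~@~+~~@~~@~+~~@~ one by one yields ~~@ ~~@ ~+ ~~@ ~~@ ~+ ~~@ ~ ~~@ ~~@ ~+ ~~@ ~~@ ~+ ~~@ ~ ~~@ ~~@ ~+ ~~@; concatenated:

~~@~~@~+~~@~~@~+~~@~~~@~~@~+~~@~~@~+~~@~~~@~~@~+~~@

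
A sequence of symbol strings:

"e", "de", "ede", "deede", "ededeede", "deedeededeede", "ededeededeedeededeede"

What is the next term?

deedeededeedeededeededeedeededeede

From term 3 onward, concatenate the second-to-last term with the last: e·de = ede, de·ede = deede, …
So term 8 is deedeededeede·ededeededeedeededeede.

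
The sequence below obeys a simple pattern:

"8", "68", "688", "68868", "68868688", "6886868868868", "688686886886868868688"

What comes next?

6886868868868688686886886868868868

This is a Fibonacci-style word recurrence s(k) = s(k−1)·s(k−2): e.g. 68·8 = 688.
So term 8 is 688686886886868868688·6886868868868.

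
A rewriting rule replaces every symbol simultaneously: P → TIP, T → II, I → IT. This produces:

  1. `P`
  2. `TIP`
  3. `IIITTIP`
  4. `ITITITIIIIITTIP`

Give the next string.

Applying the rule to each of the 15 symbols of ITITITIIIIITTIP gives the pieces IT II IT II IT II IT IT IT IT IT II II IT TIP, which concatenate to the answer.

ITIIITIIITIIITITITITITIIIIITTIP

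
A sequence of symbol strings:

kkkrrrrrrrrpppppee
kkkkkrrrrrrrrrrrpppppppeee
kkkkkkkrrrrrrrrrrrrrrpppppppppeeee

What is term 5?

The n-th term is 2n-1 k's then 3n+2 r's then 2n+1 p's then n e's, where the shown terms are n = 2, 3, 4.
At n = 6 the blocks have lengths 11, 20, 13, 6.

kkkkkkkkkkkrrrrrrrrrrrrrrrrrrrrpppppppppppppeeeeee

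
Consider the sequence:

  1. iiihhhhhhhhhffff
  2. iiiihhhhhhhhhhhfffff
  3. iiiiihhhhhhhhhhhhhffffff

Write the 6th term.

The n-th term is n i's then 2n+3 h's then n+1 f's, where the shown terms are n = 3, 4, 5.
Setting n = 8 gives 8, 19, 9 characters in each block.

iiiiiiiihhhhhhhhhhhhhhhhhhhfffffffff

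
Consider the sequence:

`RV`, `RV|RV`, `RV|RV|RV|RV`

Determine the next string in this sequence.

RV|RV|RV|RV|RV|RV|RV|RV

s(k+1) = s(k)·|·s(k) — each term doubles the last with '|' between the halves.
One more doubling of RV|RV|RV|RV gives the answer.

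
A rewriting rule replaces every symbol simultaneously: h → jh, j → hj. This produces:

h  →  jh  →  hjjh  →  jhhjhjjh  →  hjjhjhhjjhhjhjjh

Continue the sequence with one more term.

Rewriting the 16 symbols of hjjhjhhjjhhjhjjh one by one yields jh hj hj jh hj jh jh hj hj jh jh hj jh hj hj jh; concatenated:

jhhjhjjhhjjhjhhjhjjhjhhjjhhjhjjh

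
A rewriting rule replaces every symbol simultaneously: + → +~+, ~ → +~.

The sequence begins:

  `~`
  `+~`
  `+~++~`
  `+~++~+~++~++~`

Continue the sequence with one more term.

Rewriting the 13 symbols of +~++~+~++~++~ one by one yields +~+ +~ +~+ +~+ +~ +~+ +~ +~+ +~+ +~ +~+ +~+ +~; concatenated:

+~++~+~++~++~+~++~+~++~++~+~++~++~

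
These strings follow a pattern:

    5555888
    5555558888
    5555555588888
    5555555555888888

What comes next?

5555555555558888888

Each string has the form 5^{2n} 8^{n+1}, where the shown terms are n = 2, 3, 4, 5.
At n = 6 the blocks have lengths 12, 7.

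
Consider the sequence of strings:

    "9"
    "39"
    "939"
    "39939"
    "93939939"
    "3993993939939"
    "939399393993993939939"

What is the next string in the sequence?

3993993939939939399393993993939939

Each term (from the third on) is the two preceding terms concatenated in order: term 3 = 9·39 = 939.
So term 8 is 3993993939939·939399393993993939939.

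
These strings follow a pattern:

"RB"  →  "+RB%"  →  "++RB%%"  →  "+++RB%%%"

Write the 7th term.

++++++RB%%%%%%

Each term wraps the previous one in + on the left and % on the right.
From +++RB%%%, 3 further steps: +++RB%%% → ++++RB%%%% → +++++RB%%%%% → (answer).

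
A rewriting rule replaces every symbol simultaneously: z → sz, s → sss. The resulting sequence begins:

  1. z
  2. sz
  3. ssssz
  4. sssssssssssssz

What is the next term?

ssssssssssssssssssssssssssssssssssssssssz

Applying the rule to each of the 14 symbols of sssssssssssssz gives the pieces sss sss sss sss sss sss sss sss sss sss sss sss sss sz, which concatenate to the answer.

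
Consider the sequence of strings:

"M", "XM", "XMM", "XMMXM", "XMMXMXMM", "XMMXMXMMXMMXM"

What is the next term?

Each term (from the third on) is the previous term followed by the one before it: term 3 = XM·M = XMM.
Continuing: XMMXMXMMXMMXM · XMMXMXMM gives term 7.

XMMXMXMMXMMXMXMMXMXMM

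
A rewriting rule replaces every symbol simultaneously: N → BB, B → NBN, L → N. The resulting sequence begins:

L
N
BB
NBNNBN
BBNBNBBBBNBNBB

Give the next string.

NBNNBNBBNBNBBNBNNBNNBNNBNBBNBNBBNBNNBN

φ(BBNBNBBBBNBNBB) expands symbol-by-symbol to NBN NBN BB NBN BB NBN NBN NBN NBN BB NBN BB NBN NBN; joining the 14 pieces gives the next term.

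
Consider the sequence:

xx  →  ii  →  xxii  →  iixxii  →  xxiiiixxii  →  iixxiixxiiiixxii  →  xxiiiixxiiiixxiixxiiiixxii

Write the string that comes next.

iixxiixxiiiixxiixxiiiixxiiiixxiixxiiiixxii

This is a Fibonacci-style word recurrence s(k) = s(k−2)·s(k−1): e.g. xx·ii = xxii.
Continuing: iixxiixxiiiixxii · xxiiiixxiiiixxiixxiiiixxii gives term 8.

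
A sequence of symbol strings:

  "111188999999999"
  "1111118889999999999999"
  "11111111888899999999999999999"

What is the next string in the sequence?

111111111188888999999999999999999999

The n-th term is 2n 1's then n 8's then 4n+1 9's, where the shown terms are n = 2, 3, 4.
Setting n = 5 gives 10, 5, 21 characters in each block.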